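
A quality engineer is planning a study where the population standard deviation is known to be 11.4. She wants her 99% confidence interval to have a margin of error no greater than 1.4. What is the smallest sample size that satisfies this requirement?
n ≥ 440

For margin E ≤ 1.4:
n ≥ (z* · σ / E)²
n ≥ (2.576 · 11.4 / 1.4)²
n ≥ 439.99

Minimum n = 440 (rounding up)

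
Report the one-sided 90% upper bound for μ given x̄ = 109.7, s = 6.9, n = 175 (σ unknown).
μ ≤ 110.37

Upper bound (one-sided):
t* = 1.286 (one-sided for 90%)
Upper bound = x̄ + t* · s/√n = 109.7 + 1.286 · 6.9/√175 = 110.37

We are 90% confident that μ ≤ 110.37.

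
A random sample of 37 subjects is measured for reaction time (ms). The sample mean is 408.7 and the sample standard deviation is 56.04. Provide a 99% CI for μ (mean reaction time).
(383.65, 433.75)

t-interval (σ unknown):
df = n - 1 = 36
t* = 2.719 for 99% confidence

Margin of error = t* · s/√n = 2.719 · 56.04/√37 = 25.05

CI: (383.65, 433.75)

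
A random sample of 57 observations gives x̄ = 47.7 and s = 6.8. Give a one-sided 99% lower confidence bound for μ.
μ ≥ 45.54

Lower bound (one-sided):
t* = 2.395 (one-sided for 99%)
Lower bound = x̄ - t* · s/√n = 47.7 - 2.395 · 6.8/√57 = 45.54

We are 99% confident that μ ≥ 45.54.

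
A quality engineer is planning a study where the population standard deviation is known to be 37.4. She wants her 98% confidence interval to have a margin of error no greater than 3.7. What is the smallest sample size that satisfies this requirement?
n ≥ 553

For margin E ≤ 3.7:
n ≥ (z* · σ / E)²
n ≥ (2.326 · 37.4 / 3.7)²
n ≥ 552.79

Minimum n = 553 (rounding up)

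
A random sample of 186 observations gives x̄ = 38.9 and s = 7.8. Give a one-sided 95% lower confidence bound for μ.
μ ≥ 37.95

Lower bound (one-sided):
t* = 1.653 (one-sided for 95%)
Lower bound = x̄ - t* · s/√n = 38.9 - 1.653 · 7.8/√186 = 37.95

We are 95% confident that μ ≥ 37.95.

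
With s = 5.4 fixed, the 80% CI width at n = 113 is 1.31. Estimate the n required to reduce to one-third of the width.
n ≈ 1017

CI width ∝ 1/√n
To reduce width by factor 3, need √n to grow by 3 → need 3² = 9 times as many samples.

Current: n = 113, width = 1.31
New: n = 1017, width ≈ 0.43

Width reduced by factor of 1.31/0.43 = 3.05.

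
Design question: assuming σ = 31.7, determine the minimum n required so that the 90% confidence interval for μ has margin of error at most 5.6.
n ≥ 87

For margin E ≤ 5.6:
n ≥ (z* · σ / E)²
n ≥ (1.645 · 31.7 / 5.6)²
n ≥ 86.71

Minimum n = 87 (rounding up)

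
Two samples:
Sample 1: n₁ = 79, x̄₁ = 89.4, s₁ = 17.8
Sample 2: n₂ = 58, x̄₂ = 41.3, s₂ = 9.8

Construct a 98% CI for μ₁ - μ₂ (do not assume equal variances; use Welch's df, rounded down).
(42.49, 53.71)

Difference: x̄₁ - x̄₂ = 48.10
SE = √(s₁²/n₁ + s₂²/n₂) = √(17.8²/79 + 9.8²/58) = 2.3804
df = 126.25 → 126 (Welch–Satterthwaite, rounded down)
t* = 2.356

CI: 48.10 ± 2.356 · 2.3804 = 48.10 ± 5.61 = (42.49, 53.71)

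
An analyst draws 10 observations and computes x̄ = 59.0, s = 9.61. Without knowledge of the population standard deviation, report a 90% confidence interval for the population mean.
(53.43, 64.57)

t-interval (σ unknown):
df = n - 1 = 9
t* = 1.833 for 90% confidence

Margin of error = t* · s/√n = 1.833 · 9.61/√10 = 5.57

CI: (53.43, 64.57)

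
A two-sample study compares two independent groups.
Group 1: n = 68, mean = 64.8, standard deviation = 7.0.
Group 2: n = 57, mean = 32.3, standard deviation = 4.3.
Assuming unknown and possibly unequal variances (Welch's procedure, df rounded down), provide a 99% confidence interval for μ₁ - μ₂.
(29.82, 35.18)

Difference: x̄₁ - x̄₂ = 32.50
SE = √(s₁²/n₁ + s₂²/n₂) = √(7.0²/68 + 4.3²/57) = 1.0222
df = 113.40 → 113 (Welch–Satterthwaite, rounded down)
t* = 2.620

CI: 32.50 ± 2.620 · 1.0222 = 32.50 ± 2.68 = (29.82, 35.18)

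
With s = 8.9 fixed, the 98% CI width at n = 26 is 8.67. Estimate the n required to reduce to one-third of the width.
n ≈ 234

CI width ∝ 1/√n
To reduce width by factor 3, need √n to grow by 3 → need 3² = 9 times as many samples.

Current: n = 26, width = 8.67
New: n = 234, width ≈ 2.73

Width reduced by factor of 8.67/2.73 = 3.18.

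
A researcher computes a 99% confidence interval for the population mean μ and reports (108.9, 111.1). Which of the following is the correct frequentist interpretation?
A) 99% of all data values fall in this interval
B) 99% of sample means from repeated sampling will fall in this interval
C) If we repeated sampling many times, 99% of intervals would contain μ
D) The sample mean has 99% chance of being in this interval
C

A) Wrong — a CI is about the parameter μ, not individual data values.
B) Wrong — coverage applies to intervals containing μ, not to future x̄ values.
C) Correct — this is the frequentist long-run coverage interpretation.
D) Wrong — x̄ is observed and sits in the interval by construction.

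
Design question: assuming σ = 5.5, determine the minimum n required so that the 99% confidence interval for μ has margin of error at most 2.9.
n ≥ 24

For margin E ≤ 2.9:
n ≥ (z* · σ / E)²
n ≥ (2.576 · 5.5 / 2.9)²
n ≥ 23.87

Minimum n = 24 (rounding up)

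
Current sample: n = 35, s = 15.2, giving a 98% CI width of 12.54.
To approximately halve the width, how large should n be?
n ≈ 140

CI width ∝ 1/√n
To reduce width by factor 2, need √n to grow by 2 → need 2² = 4 times as many samples.

Current: n = 35, width = 12.54
New: n = 140, width ≈ 6.05

Width reduced by factor of 12.54/6.05 = 2.07.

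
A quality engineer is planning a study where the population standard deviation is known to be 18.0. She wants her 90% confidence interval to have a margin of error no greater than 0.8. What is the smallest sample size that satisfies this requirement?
n ≥ 1370

For margin E ≤ 0.8:
n ≥ (z* · σ / E)²
n ≥ (1.645 · 18.0 / 0.8)²
n ≥ 1369.93

Minimum n = 1370 (rounding up)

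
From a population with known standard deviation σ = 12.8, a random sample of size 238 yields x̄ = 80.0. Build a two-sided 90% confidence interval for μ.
(78.64, 81.36)

z-interval (σ known):
z* = 1.645 for 90% confidence

Margin of error = z* · σ/√n = 1.645 · 12.8/√238 = 1.36

CI: (80.0 - 1.36, 80.0 + 1.36) = (78.64, 81.36)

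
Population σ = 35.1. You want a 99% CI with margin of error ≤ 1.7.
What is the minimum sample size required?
n ≥ 2829

For margin E ≤ 1.7:
n ≥ (z* · σ / E)²
n ≥ (2.576 · 35.1 / 1.7)²
n ≥ 2828.84

Minimum n = 2829 (rounding up)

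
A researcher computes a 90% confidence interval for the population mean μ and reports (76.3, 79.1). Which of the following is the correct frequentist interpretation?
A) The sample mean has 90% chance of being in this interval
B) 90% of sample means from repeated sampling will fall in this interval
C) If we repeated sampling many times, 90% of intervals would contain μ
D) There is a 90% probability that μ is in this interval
C

A) Wrong — x̄ is observed and sits in the interval by construction.
B) Wrong — coverage applies to intervals containing μ, not to future x̄ values.
C) Correct — this is the frequentist long-run coverage interpretation.
D) Wrong — μ is fixed; the randomness lives in the interval, not in μ.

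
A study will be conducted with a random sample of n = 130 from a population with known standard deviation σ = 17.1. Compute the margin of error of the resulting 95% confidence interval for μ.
Margin of error = 2.94

Margin of error = z* · σ/√n
= 1.960 · 17.1/√130
= 1.960 · 17.1/11.4018
= 2.94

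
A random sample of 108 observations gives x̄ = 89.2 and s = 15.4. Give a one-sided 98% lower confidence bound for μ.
μ ≥ 86.12

Lower bound (one-sided):
t* = 2.079 (one-sided for 98%)
Lower bound = x̄ - t* · s/√n = 89.2 - 2.079 · 15.4/√108 = 86.12

We are 98% confident that μ ≥ 86.12.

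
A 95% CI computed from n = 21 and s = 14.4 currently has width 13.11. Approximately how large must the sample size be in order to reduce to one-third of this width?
n ≈ 189

CI width ∝ 1/√n
To reduce width by factor 3, need √n to grow by 3 → need 3² = 9 times as many samples.

Current: n = 21, width = 13.11
New: n = 189, width ≈ 4.13

Width reduced by factor of 13.11/4.13 = 3.17.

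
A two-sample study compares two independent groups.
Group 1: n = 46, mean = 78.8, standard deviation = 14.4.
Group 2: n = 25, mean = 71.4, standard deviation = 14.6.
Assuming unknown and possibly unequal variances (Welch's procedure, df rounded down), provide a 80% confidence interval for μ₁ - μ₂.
(2.71, 12.09)

Difference: x̄₁ - x̄₂ = 7.40
SE = √(s₁²/n₁ + s₂²/n₂) = √(14.4²/46 + 14.6²/25) = 3.6103
df = 48.81 → 48 (Welch–Satterthwaite, rounded down)
t* = 1.299

CI: 7.40 ± 1.299 · 3.6103 = 7.40 ± 4.69 = (2.71, 12.09)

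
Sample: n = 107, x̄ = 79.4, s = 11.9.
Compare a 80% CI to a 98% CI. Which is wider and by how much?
98% CI is wider by 2.46

df = 106
80% CI: t* = 1.290, (77.92, 80.88), width = 2 · t* · s/√n = 2.97
98% CI: t* = 2.362, (76.68, 82.12), width = 2 · t* · s/√n = 5.43

The 98% CI is wider by 5.43 - 2.97 = 2.46.
Higher confidence requires a wider interval.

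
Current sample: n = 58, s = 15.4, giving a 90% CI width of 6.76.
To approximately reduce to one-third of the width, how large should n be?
n ≈ 522

CI width ∝ 1/√n
To reduce width by factor 3, need √n to grow by 3 → need 3² = 9 times as many samples.

Current: n = 58, width = 6.76
New: n = 522, width ≈ 2.22

Width reduced by factor of 6.76/2.22 = 3.05.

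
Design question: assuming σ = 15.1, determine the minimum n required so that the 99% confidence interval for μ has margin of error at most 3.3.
n ≥ 139

For margin E ≤ 3.3:
n ≥ (z* · σ / E)²
n ≥ (2.576 · 15.1 / 3.3)²
n ≥ 138.94

Minimum n = 139 (rounding up)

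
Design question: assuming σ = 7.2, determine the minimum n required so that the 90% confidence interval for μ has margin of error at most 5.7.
n ≥ 5

For margin E ≤ 5.7:
n ≥ (z* · σ / E)²
n ≥ (1.645 · 7.2 / 5.7)²
n ≥ 4.32

Minimum n = 5 (rounding up)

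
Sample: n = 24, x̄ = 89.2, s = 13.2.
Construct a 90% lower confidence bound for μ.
μ ≥ 85.65

Lower bound (one-sided):
t* = 1.319 (one-sided for 90%)
Lower bound = x̄ - t* · s/√n = 89.2 - 1.319 · 13.2/√24 = 85.65

We are 90% confident that μ ≥ 85.65.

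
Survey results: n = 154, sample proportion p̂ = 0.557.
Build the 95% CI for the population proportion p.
(0.479, 0.635)

Proportion CI:
SE = √(p̂(1-p̂)/n) = √(0.557 · 0.443 / 154) = 0.04003

z* = 1.960
Margin = z* · SE = 1.960 · 0.04003 = 0.0785

CI: 0.557 ± 0.0785 = (0.479, 0.635)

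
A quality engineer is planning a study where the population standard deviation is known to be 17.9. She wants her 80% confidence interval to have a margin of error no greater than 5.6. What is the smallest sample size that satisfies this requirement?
n ≥ 17

For margin E ≤ 5.6:
n ≥ (z* · σ / E)²
n ≥ (1.282 · 17.9 / 5.6)²
n ≥ 16.79

Minimum n = 17 (rounding up)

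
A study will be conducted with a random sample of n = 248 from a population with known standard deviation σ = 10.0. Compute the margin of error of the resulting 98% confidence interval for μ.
Margin of error = 1.48

Margin of error = z* · σ/√n
= 2.326 · 10.0/√248
= 2.326 · 10.0/15.7480
= 1.48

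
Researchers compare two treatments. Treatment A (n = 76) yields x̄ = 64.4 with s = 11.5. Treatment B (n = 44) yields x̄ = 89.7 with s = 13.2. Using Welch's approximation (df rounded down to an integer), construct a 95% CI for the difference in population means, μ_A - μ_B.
(-30.05, -20.55)

Difference: x̄₁ - x̄₂ = -25.30
SE = √(s₁²/n₁ + s₂²/n₂) = √(11.5²/76 + 13.2²/44) = 2.3875
df = 80.21 → 80 (Welch–Satterthwaite, rounded down)
t* = 1.990

CI: -25.30 ± 1.990 · 2.3875 = -25.30 ± 4.75 = (-30.05, -20.55)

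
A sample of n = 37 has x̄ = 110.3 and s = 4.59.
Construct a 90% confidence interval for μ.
(109.03, 111.57)

t-interval (σ unknown):
df = n - 1 = 36
t* = 1.688 for 90% confidence

Margin of error = t* · s/√n = 1.688 · 4.59/√37 = 1.27

CI: (109.03, 111.57)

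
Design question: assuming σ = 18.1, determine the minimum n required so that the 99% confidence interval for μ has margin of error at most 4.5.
n ≥ 108

For margin E ≤ 4.5:
n ≥ (z* · σ / E)²
n ≥ (2.576 · 18.1 / 4.5)²
n ≥ 107.36

Minimum n = 108 (rounding up)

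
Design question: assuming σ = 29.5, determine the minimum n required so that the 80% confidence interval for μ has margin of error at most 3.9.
n ≥ 95

For margin E ≤ 3.9:
n ≥ (z* · σ / E)²
n ≥ (1.282 · 29.5 / 3.9)²
n ≥ 94.04

Minimum n = 95 (rounding up)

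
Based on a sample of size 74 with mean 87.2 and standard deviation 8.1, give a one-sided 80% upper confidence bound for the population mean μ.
μ ≤ 88.00

Upper bound (one-sided):
t* = 0.847 (one-sided for 80%)
Upper bound = x̄ + t* · s/√n = 87.2 + 0.847 · 8.1/√74 = 88.00

We are 80% confident that μ ≤ 88.00.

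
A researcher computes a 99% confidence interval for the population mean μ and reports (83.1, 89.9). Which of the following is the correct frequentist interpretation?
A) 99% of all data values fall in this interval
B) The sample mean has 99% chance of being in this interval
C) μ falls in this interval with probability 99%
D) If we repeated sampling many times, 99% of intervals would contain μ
D

A) Wrong — a CI is about the parameter μ, not individual data values.
B) Wrong — x̄ is observed and sits in the interval by construction.
C) Wrong — μ is fixed; the randomness lives in the interval, not in μ.
D) Correct — this is the frequentist long-run coverage interpretation.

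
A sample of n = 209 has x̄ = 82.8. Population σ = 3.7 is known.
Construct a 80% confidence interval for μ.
(82.47, 83.13)

z-interval (σ known):
z* = 1.282 for 80% confidence

Margin of error = z* · σ/√n = 1.282 · 3.7/√209 = 0.33

CI: (82.8 - 0.33, 82.8 + 0.33) = (82.47, 83.13)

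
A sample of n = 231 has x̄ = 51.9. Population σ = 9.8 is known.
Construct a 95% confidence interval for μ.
(50.64, 53.16)

z-interval (σ known):
z* = 1.960 for 95% confidence

Margin of error = z* · σ/√n = 1.960 · 9.8/√231 = 1.26

CI: (51.9 - 1.26, 51.9 + 1.26) = (50.64, 53.16)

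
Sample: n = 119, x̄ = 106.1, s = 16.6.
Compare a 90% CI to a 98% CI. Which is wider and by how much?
98% CI is wider by 2.13

df = 118
90% CI: t* = 1.658, (103.58, 108.62), width = 2 · t* · s/√n = 5.05
98% CI: t* = 2.358, (102.51, 109.69), width = 2 · t* · s/√n = 7.18

The 98% CI is wider by 7.18 - 5.05 = 2.13.
Higher confidence requires a wider interval.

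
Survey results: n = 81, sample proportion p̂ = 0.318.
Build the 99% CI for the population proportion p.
(0.185, 0.451)

Proportion CI:
SE = √(p̂(1-p̂)/n) = √(0.318 · 0.682 / 81) = 0.05174

z* = 2.576
Margin = z* · SE = 2.576 · 0.05174 = 0.1333

CI: 0.318 ± 0.1333 = (0.185, 0.451)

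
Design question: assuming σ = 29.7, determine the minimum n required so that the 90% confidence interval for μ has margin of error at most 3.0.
n ≥ 266

For margin E ≤ 3.0:
n ≥ (z* · σ / E)²
n ≥ (1.645 · 29.7 / 3.0)²
n ≥ 265.22

Minimum n = 266 (rounding up)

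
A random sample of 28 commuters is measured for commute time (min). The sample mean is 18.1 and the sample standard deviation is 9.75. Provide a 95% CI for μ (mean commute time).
(14.32, 21.88)

t-interval (σ unknown):
df = n - 1 = 27
t* = 2.052 for 95% confidence

Margin of error = t* · s/√n = 2.052 · 9.75/√28 = 3.78

CI: (14.32, 21.88)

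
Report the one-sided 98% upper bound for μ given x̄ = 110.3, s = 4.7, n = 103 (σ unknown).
μ ≤ 111.26

Upper bound (one-sided):
t* = 2.080 (one-sided for 98%)
Upper bound = x̄ + t* · s/√n = 110.3 + 2.080 · 4.7/√103 = 111.26

We are 98% confident that μ ≤ 111.26.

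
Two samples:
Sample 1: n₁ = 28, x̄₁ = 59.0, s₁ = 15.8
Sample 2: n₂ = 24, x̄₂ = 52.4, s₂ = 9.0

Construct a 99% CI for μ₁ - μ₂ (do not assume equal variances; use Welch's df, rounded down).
(-2.85, 16.05)

Difference: x̄₁ - x̄₂ = 6.60
SE = √(s₁²/n₁ + s₂²/n₂) = √(15.8²/28 + 9.0²/24) = 3.5058
df = 43.92 → 43 (Welch–Satterthwaite, rounded down)
t* = 2.695

CI: 6.60 ± 2.695 · 3.5058 = 6.60 ± 9.45 = (-2.85, 16.05)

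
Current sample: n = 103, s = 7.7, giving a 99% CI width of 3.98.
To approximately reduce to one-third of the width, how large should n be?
n ≈ 927

CI width ∝ 1/√n
To reduce width by factor 3, need √n to grow by 3 → need 3² = 9 times as many samples.

Current: n = 103, width = 3.98
New: n = 927, width ≈ 1.31

Width reduced by factor of 3.98/1.31 = 3.04.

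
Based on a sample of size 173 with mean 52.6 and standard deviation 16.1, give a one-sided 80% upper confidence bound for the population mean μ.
μ ≤ 53.63

Upper bound (one-sided):
t* = 0.844 (one-sided for 80%)
Upper bound = x̄ + t* · s/√n = 52.6 + 0.844 · 16.1/√173 = 53.63

We are 80% confident that μ ≤ 53.63.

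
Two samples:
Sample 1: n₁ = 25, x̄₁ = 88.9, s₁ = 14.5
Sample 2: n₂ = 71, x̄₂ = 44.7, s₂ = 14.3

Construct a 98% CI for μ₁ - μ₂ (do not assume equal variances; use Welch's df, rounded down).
(36.07, 52.33)

Difference: x̄₁ - x̄₂ = 44.20
SE = √(s₁²/n₁ + s₂²/n₂) = √(14.5²/25 + 14.3²/71) = 3.3601
df = 41.58 → 41 (Welch–Satterthwaite, rounded down)
t* = 2.421

CI: 44.20 ± 2.421 · 3.3601 = 44.20 ± 8.13 = (36.07, 52.33)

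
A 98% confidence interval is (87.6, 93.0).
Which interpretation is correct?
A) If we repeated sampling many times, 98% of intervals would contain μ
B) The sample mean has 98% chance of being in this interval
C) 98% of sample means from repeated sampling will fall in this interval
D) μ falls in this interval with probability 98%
A

A) Correct — this is the frequentist long-run coverage interpretation.
B) Wrong — x̄ is observed and sits in the interval by construction.
C) Wrong — coverage applies to intervals containing μ, not to future x̄ values.
D) Wrong — μ is fixed; the randomness lives in the interval, not in μ.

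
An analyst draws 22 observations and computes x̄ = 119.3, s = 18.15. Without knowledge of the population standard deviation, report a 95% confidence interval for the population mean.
(111.25, 127.35)

t-interval (σ unknown):
df = n - 1 = 21
t* = 2.080 for 95% confidence

Margin of error = t* · s/√n = 2.080 · 18.15/√22 = 8.05

CI: (111.25, 127.35)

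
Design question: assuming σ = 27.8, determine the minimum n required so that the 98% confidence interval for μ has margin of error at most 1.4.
n ≥ 2134

For margin E ≤ 1.4:
n ≥ (z* · σ / E)²
n ≥ (2.326 · 27.8 / 1.4)²
n ≥ 2133.30

Minimum n = 2134 (rounding up)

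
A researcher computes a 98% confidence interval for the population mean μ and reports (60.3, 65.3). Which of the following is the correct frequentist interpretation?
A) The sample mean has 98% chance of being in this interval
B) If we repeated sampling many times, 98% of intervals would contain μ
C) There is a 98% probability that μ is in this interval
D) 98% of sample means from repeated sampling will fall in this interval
B

A) Wrong — x̄ is observed and sits in the interval by construction.
B) Correct — this is the frequentist long-run coverage interpretation.
C) Wrong — μ is fixed; the randomness lives in the interval, not in μ.
D) Wrong — coverage applies to intervals containing μ, not to future x̄ values.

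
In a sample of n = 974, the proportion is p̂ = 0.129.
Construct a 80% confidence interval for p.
(0.115, 0.143)

Proportion CI:
SE = √(p̂(1-p̂)/n) = √(0.129 · 0.871 / 974) = 0.01074

z* = 1.282
Margin = z* · SE = 1.282 · 0.01074 = 0.0138

CI: 0.129 ± 0.0138 = (0.115, 0.143)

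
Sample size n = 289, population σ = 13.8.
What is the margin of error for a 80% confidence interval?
Margin of error = 1.04

Margin of error = z* · σ/√n
= 1.282 · 13.8/√289
= 1.282 · 13.8/17.0000
= 1.04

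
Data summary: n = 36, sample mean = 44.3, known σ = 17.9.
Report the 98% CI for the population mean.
(37.36, 51.24)

z-interval (σ known):
z* = 2.326 for 98% confidence

Margin of error = z* · σ/√n = 2.326 · 17.9/√36 = 6.94

CI: (44.3 - 6.94, 44.3 + 6.94) = (37.36, 51.24)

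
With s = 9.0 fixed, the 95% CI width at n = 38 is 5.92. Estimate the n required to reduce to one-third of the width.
n ≈ 342

CI width ∝ 1/√n
To reduce width by factor 3, need √n to grow by 3 → need 3² = 9 times as many samples.

Current: n = 38, width = 5.92
New: n = 342, width ≈ 1.91

Width reduced by factor of 5.92/1.91 = 3.10.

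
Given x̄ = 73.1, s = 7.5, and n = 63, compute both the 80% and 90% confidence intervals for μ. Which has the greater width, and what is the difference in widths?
90% CI is wider by 0.71

df = 62
80% CI: t* = 1.295, (71.88, 74.32), width = 2 · t* · s/√n = 2.45
90% CI: t* = 1.670, (71.52, 74.68), width = 2 · t* · s/√n = 3.16

The 90% CI is wider by 3.16 - 2.45 = 0.71.
Higher confidence requires a wider interval.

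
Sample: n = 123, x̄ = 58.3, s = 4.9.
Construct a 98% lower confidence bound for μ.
μ ≥ 57.38

Lower bound (one-sided):
t* = 2.076 (one-sided for 98%)
Lower bound = x̄ - t* · s/√n = 58.3 - 2.076 · 4.9/√123 = 57.38

We are 98% confident that μ ≥ 57.38.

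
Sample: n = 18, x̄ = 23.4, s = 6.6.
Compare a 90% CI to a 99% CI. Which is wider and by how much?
99% CI is wider by 3.61

df = 17
90% CI: t* = 1.740, (20.69, 26.11), width = 2 · t* · s/√n = 5.41
99% CI: t* = 2.898, (18.89, 27.91), width = 2 · t* · s/√n = 9.02

The 99% CI is wider by 9.02 - 5.41 = 3.61.
Higher confidence requires a wider interval.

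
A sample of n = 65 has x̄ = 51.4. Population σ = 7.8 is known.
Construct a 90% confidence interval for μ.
(49.81, 52.99)

z-interval (σ known):
z* = 1.645 for 90% confidence

Margin of error = z* · σ/√n = 1.645 · 7.8/√65 = 1.59

CI: (51.4 - 1.59, 51.4 + 1.59) = (49.81, 52.99)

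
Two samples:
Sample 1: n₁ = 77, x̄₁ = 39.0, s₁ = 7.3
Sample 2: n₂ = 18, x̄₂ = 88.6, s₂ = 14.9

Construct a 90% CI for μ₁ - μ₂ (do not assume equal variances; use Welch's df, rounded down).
(-55.86, -43.34)

Difference: x̄₁ - x̄₂ = -49.60
SE = √(s₁²/n₁ + s₂²/n₂) = √(7.3²/77 + 14.9²/18) = 3.6092
df = 18.95 → 18 (Welch–Satterthwaite, rounded down)
t* = 1.734

CI: -49.60 ± 1.734 · 3.6092 = -49.60 ± 6.26 = (-55.86, -43.34)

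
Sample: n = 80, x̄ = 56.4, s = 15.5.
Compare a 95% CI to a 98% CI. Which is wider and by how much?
98% CI is wider by 1.33

df = 79
95% CI: t* = 1.990, (52.95, 59.85), width = 2 · t* · s/√n = 6.90
98% CI: t* = 2.374, (52.29, 60.51), width = 2 · t* · s/√n = 8.23

The 98% CI is wider by 8.23 - 6.90 = 1.33.
Higher confidence requires a wider interval.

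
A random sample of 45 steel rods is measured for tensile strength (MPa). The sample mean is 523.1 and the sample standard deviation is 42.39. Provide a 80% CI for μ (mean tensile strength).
(514.88, 531.32)

t-interval (σ unknown):
df = n - 1 = 44
t* = 1.301 for 80% confidence

Margin of error = t* · s/√n = 1.301 · 42.39/√45 = 8.22

CI: (514.88, 531.32)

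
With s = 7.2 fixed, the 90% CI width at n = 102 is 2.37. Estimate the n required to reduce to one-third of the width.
n ≈ 918

CI width ∝ 1/√n
To reduce width by factor 3, need √n to grow by 3 → need 3² = 9 times as many samples.

Current: n = 102, width = 2.37
New: n = 918, width ≈ 0.78

Width reduced by factor of 2.37/0.78 = 3.04.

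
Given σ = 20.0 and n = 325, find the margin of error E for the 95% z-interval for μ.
Margin of error = 2.17

Margin of error = z* · σ/√n
= 1.960 · 20.0/√325
= 1.960 · 20.0/18.0278
= 2.17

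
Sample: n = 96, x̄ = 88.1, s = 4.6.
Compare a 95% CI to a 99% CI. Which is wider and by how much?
99% CI is wider by 0.61

df = 95
95% CI: t* = 1.985, (87.17, 89.03), width = 2 · t* · s/√n = 1.86
99% CI: t* = 2.629, (86.87, 89.33), width = 2 · t* · s/√n = 2.47

The 99% CI is wider by 2.47 - 1.86 = 0.61.
Higher confidence requires a wider interval.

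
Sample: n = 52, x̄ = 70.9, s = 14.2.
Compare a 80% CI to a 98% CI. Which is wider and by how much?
98% CI is wider by 4.35

df = 51
80% CI: t* = 1.298, (68.34, 73.46), width = 2 · t* · s/√n = 5.11
98% CI: t* = 2.402, (66.17, 75.63), width = 2 · t* · s/√n = 9.46

The 98% CI is wider by 9.46 - 5.11 = 4.35.
Higher confidence requires a wider interval.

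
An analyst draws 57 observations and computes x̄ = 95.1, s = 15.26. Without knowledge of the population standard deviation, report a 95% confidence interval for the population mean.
(91.05, 99.15)

t-interval (σ unknown):
df = n - 1 = 56
t* = 2.003 for 95% confidence

Margin of error = t* · s/√n = 2.003 · 15.26/√57 = 4.05

CI: (91.05, 99.15)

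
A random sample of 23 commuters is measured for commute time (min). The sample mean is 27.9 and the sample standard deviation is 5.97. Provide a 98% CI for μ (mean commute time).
(24.78, 31.02)

t-interval (σ unknown):
df = n - 1 = 22
t* = 2.508 for 98% confidence

Margin of error = t* · s/√n = 2.508 · 5.97/√23 = 3.12

CI: (24.78, 31.02)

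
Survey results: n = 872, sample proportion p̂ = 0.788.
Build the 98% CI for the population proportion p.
(0.756, 0.820)

Proportion CI:
SE = √(p̂(1-p̂)/n) = √(0.788 · 0.212 / 872) = 0.01384

z* = 2.326
Margin = z* · SE = 2.326 · 0.01384 = 0.0322

CI: 0.788 ± 0.0322 = (0.756, 0.820)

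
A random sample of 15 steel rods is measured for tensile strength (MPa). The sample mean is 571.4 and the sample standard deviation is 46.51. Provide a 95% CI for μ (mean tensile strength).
(545.64, 597.16)

t-interval (σ unknown):
df = n - 1 = 14
t* = 2.145 for 95% confidence

Margin of error = t* · s/√n = 2.145 · 46.51/√15 = 25.76

CI: (545.64, 597.16)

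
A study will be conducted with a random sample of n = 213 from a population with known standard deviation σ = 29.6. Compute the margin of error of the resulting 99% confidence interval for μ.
Margin of error = 5.22

Margin of error = z* · σ/√n
= 2.576 · 29.6/√213
= 2.576 · 29.6/14.5945
= 5.22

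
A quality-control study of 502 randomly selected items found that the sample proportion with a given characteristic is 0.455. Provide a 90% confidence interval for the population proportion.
(0.418, 0.492)

Proportion CI:
SE = √(p̂(1-p̂)/n) = √(0.455 · 0.545 / 502) = 0.02223

z* = 1.645
Margin = z* · SE = 1.645 · 0.02223 = 0.0366

CI: 0.455 ± 0.0366 = (0.418, 0.492)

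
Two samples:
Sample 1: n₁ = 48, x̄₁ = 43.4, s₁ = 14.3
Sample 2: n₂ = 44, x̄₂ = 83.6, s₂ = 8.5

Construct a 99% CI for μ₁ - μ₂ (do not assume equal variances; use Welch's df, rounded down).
(-46.62, -33.78)

Difference: x̄₁ - x̄₂ = -40.20
SE = √(s₁²/n₁ + s₂²/n₂) = √(14.3²/48 + 8.5²/44) = 2.4295
df = 77.61 → 77 (Welch–Satterthwaite, rounded down)
t* = 2.641

CI: -40.20 ± 2.641 · 2.4295 = -40.20 ± 6.42 = (-46.62, -33.78)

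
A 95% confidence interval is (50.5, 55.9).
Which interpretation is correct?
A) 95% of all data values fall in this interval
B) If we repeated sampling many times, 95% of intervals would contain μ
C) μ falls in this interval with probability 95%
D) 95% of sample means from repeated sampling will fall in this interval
B

A) Wrong — a CI is about the parameter μ, not individual data values.
B) Correct — this is the frequentist long-run coverage interpretation.
C) Wrong — μ is fixed; the randomness lives in the interval, not in μ.
D) Wrong — coverage applies to intervals containing μ, not to future x̄ values.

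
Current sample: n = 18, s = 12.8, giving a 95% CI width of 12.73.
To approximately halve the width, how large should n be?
n ≈ 72

CI width ∝ 1/√n
To reduce width by factor 2, need √n to grow by 2 → need 2² = 4 times as many samples.

Current: n = 18, width = 12.73
New: n = 72, width ≈ 6.02

Width reduced by factor of 12.73/6.02 = 2.11.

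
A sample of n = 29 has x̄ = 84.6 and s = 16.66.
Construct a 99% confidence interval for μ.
(76.05, 93.15)

t-interval (σ unknown):
df = n - 1 = 28
t* = 2.763 for 99% confidence

Margin of error = t* · s/√n = 2.763 · 16.66/√29 = 8.55

CI: (76.05, 93.15)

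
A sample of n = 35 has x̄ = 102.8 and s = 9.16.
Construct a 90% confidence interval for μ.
(100.18, 105.42)

t-interval (σ unknown):
df = n - 1 = 34
t* = 1.691 for 90% confidence

Margin of error = t* · s/√n = 1.691 · 9.16/√35 = 2.62

CI: (100.18, 105.42)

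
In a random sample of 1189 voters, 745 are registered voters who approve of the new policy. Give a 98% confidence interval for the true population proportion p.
(0.594, 0.659)

Proportion CI:
p̂ = 745/1189 = 0.62658
SE = √(p̂(1-p̂)/n) = √(0.62658 · 0.37342 / 1189) = 0.01403

z* = 2.326
Margin = z* · SE = 2.326 · 0.01403 = 0.0326

CI: 0.62658 ± 0.0326 = (0.594, 0.659)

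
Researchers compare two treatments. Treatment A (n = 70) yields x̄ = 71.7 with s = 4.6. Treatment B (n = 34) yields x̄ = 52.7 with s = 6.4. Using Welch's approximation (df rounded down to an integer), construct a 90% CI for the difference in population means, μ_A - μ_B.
(16.94, 21.06)

Difference: x̄₁ - x̄₂ = 19.00
SE = √(s₁²/n₁ + s₂²/n₂) = √(4.6²/70 + 6.4²/34) = 1.2276
df = 50.13 → 50 (Welch–Satterthwaite, rounded down)
t* = 1.676

CI: 19.00 ± 1.676 · 1.2276 = 19.00 ± 2.06 = (16.94, 21.06)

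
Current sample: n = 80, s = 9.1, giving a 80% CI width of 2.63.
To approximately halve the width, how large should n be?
n ≈ 320

CI width ∝ 1/√n
To reduce width by factor 2, need √n to grow by 2 → need 2² = 4 times as many samples.

Current: n = 80, width = 2.63
New: n = 320, width ≈ 1.31

Width reduced by factor of 2.63/1.31 = 2.01.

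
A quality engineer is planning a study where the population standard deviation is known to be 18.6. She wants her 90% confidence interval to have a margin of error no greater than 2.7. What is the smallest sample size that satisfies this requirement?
n ≥ 129

For margin E ≤ 2.7:
n ≥ (z* · σ / E)²
n ≥ (1.645 · 18.6 / 2.7)²
n ≥ 128.42

Minimum n = 129 (rounding up)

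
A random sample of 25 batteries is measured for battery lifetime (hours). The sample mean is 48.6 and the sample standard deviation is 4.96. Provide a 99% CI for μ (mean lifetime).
(45.83, 51.37)

t-interval (σ unknown):
df = n - 1 = 24
t* = 2.797 for 99% confidence

Margin of error = t* · s/√n = 2.797 · 4.96/√25 = 2.77

CI: (45.83, 51.37)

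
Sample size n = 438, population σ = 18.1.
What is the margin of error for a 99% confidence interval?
Margin of error = 2.23

Margin of error = z* · σ/√n
= 2.576 · 18.1/√438
= 2.576 · 18.1/20.9284
= 2.23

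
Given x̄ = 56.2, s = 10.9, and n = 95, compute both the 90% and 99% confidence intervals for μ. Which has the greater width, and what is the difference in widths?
99% CI is wider by 2.16

df = 94
90% CI: t* = 1.661, (54.34, 58.06), width = 2 · t* · s/√n = 3.72
99% CI: t* = 2.629, (53.26, 59.14), width = 2 · t* · s/√n = 5.88

The 99% CI is wider by 5.88 - 3.72 = 2.16.
Higher confidence requires a wider interval.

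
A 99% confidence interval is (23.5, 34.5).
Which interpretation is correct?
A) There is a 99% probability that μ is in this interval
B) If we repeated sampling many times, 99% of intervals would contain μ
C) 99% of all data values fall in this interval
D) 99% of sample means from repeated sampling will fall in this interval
B

A) Wrong — μ is fixed; the randomness lives in the interval, not in μ.
B) Correct — this is the frequentist long-run coverage interpretation.
C) Wrong — a CI is about the parameter μ, not individual data values.
D) Wrong — coverage applies to intervals containing μ, not to future x̄ values.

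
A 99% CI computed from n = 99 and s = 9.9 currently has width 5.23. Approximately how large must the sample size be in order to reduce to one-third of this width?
n ≈ 891

CI width ∝ 1/√n
To reduce width by factor 3, need √n to grow by 3 → need 3² = 9 times as many samples.

Current: n = 99, width = 5.23
New: n = 891, width ≈ 1.71

Width reduced by factor of 5.23/1.71 = 3.06.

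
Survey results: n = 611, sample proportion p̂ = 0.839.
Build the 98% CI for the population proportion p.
(0.804, 0.874)

Proportion CI:
SE = √(p̂(1-p̂)/n) = √(0.839 · 0.161 / 611) = 0.01487

z* = 2.326
Margin = z* · SE = 2.326 · 0.01487 = 0.0346

CI: 0.839 ± 0.0346 = (0.804, 0.874)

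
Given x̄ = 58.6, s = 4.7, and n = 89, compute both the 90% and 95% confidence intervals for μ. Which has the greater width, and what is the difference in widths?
95% CI is wider by 0.32

df = 88
90% CI: t* = 1.662, (57.77, 59.43), width = 2 · t* · s/√n = 1.66
95% CI: t* = 1.987, (57.61, 59.59), width = 2 · t* · s/√n = 1.98

The 95% CI is wider by 1.98 - 1.66 = 0.32.
Higher confidence requires a wider interval.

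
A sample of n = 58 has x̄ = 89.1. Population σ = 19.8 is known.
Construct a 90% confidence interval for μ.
(84.82, 93.38)

z-interval (σ known):
z* = 1.645 for 90% confidence

Margin of error = z* · σ/√n = 1.645 · 19.8/√58 = 4.28

CI: (89.1 - 4.28, 89.1 + 4.28) = (84.82, 93.38)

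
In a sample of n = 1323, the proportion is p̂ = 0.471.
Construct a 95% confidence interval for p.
(0.444, 0.498)

Proportion CI:
SE = √(p̂(1-p̂)/n) = √(0.471 · 0.529 / 1323) = 0.01372

z* = 1.960
Margin = z* · SE = 1.960 · 0.01372 = 0.0269

CI: 0.471 ± 0.0269 = (0.444, 0.498)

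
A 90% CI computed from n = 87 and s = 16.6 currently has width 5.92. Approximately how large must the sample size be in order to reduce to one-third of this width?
n ≈ 783

CI width ∝ 1/√n
To reduce width by factor 3, need √n to grow by 3 → need 3² = 9 times as many samples.

Current: n = 87, width = 5.92
New: n = 783, width ≈ 1.95

Width reduced by factor of 5.92/1.95 = 3.04.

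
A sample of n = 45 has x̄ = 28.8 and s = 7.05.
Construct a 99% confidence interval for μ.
(25.97, 31.63)

t-interval (σ unknown):
df = n - 1 = 44
t* = 2.692 for 99% confidence

Margin of error = t* · s/√n = 2.692 · 7.05/√45 = 2.83

CI: (25.97, 31.63)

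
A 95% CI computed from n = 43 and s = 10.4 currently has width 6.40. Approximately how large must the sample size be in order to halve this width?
n ≈ 172

CI width ∝ 1/√n
To reduce width by factor 2, need √n to grow by 2 → need 2² = 4 times as many samples.

Current: n = 43, width = 6.40
New: n = 172, width ≈ 3.13

Width reduced by factor of 6.40/3.13 = 2.04.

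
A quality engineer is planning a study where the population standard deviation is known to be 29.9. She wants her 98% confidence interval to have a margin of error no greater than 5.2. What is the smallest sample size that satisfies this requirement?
n ≥ 179

For margin E ≤ 5.2:
n ≥ (z* · σ / E)²
n ≥ (2.326 · 29.9 / 5.2)²
n ≥ 178.88

Minimum n = 179 (rounding up)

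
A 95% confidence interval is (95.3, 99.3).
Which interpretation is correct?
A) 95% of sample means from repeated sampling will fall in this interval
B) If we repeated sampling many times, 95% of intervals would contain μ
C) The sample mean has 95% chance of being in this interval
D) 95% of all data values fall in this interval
B

A) Wrong — coverage applies to intervals containing μ, not to future x̄ values.
B) Correct — this is the frequentist long-run coverage interpretation.
C) Wrong — x̄ is observed and sits in the interval by construction.
D) Wrong — a CI is about the parameter μ, not individual data values.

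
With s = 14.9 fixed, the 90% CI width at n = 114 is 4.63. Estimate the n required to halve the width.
n ≈ 456

CI width ∝ 1/√n
To reduce width by factor 2, need √n to grow by 2 → need 2² = 4 times as many samples.

Current: n = 114, width = 4.63
New: n = 456, width ≈ 2.30

Width reduced by factor of 4.63/2.30 = 2.01.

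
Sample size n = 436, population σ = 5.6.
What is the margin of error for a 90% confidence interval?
Margin of error = 0.44

Margin of error = z* · σ/√n
= 1.645 · 5.6/√436
= 1.645 · 5.6/20.8806
= 0.44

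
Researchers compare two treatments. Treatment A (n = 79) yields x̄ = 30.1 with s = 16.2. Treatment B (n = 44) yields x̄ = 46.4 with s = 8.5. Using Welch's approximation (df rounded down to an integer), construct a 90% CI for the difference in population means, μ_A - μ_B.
(-19.99, -12.61)

Difference: x̄₁ - x̄₂ = -16.30
SE = √(s₁²/n₁ + s₂²/n₂) = √(16.2²/79 + 8.5²/44) = 2.2280
df = 120.68 → 120 (Welch–Satterthwaite, rounded down)
t* = 1.658

CI: -16.30 ± 1.658 · 2.2280 = -16.30 ± 3.69 = (-19.99, -12.61)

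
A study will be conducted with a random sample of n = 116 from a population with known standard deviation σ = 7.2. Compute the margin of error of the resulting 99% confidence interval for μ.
Margin of error = 1.72

Margin of error = z* · σ/√n
= 2.576 · 7.2/√116
= 2.576 · 7.2/10.7703
= 1.72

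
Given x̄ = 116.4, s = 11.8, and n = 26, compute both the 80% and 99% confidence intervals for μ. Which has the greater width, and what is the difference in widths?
99% CI is wider by 6.81

df = 25
80% CI: t* = 1.316, (113.35, 119.45), width = 2 · t* · s/√n = 6.09
99% CI: t* = 2.787, (109.95, 122.85), width = 2 · t* · s/√n = 12.90

The 99% CI is wider by 12.90 - 6.09 = 6.81.
Higher confidence requires a wider interval.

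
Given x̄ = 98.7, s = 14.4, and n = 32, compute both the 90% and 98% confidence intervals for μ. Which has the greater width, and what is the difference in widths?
98% CI is wider by 3.86

df = 31
90% CI: t* = 1.696, (94.38, 103.02), width = 2 · t* · s/√n = 8.63
98% CI: t* = 2.453, (92.46, 104.94), width = 2 · t* · s/√n = 12.49

The 98% CI is wider by 12.49 - 8.63 = 3.86.
Higher confidence requires a wider interval.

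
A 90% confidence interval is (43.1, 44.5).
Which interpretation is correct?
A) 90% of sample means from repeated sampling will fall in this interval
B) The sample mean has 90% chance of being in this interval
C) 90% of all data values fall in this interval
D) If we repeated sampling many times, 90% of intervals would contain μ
D

A) Wrong — coverage applies to intervals containing μ, not to future x̄ values.
B) Wrong — x̄ is observed and sits in the interval by construction.
C) Wrong — a CI is about the parameter μ, not individual data values.
D) Correct — this is the frequentist long-run coverage interpretation.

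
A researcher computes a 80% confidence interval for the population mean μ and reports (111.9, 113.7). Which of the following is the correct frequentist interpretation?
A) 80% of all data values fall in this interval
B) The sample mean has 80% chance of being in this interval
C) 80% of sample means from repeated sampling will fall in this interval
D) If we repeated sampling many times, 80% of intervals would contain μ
D

A) Wrong — a CI is about the parameter μ, not individual data values.
B) Wrong — x̄ is observed and sits in the interval by construction.
C) Wrong — coverage applies to intervals containing μ, not to future x̄ values.
D) Correct — this is the frequentist long-run coverage interpretation.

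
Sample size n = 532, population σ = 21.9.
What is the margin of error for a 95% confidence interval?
Margin of error = 1.86

Margin of error = z* · σ/√n
= 1.960 · 21.9/√532
= 1.960 · 21.9/23.0651
= 1.86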